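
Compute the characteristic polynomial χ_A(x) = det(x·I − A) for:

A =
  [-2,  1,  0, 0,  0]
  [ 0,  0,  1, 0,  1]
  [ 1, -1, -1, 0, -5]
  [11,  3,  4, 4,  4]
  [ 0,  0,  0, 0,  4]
x^5 - 5*x^4 - 5*x^3 + 25*x^2 + 40*x + 16

Expanding det(x·I − A) (e.g. by cofactor expansion or by noting that A is similar to its Jordan form J, which has the same characteristic polynomial as A) gives
  χ_A(x) = x^5 - 5*x^4 - 5*x^3 + 25*x^2 + 40*x + 16
which factors as (x - 4)^2*(x + 1)^3. The eigenvalues (with algebraic multiplicities) are λ = -1 with multiplicity 3, λ = 4 with multiplicity 2.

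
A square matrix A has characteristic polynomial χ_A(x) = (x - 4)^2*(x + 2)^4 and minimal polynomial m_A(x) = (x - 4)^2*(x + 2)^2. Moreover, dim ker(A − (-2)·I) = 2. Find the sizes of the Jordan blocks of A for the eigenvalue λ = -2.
Block sizes for λ = -2: [2, 2]

Step 1 — from the characteristic polynomial, algebraic multiplicity of λ = -2 is 4. From dim ker(A − (-2)·I) = 2, there are exactly 2 Jordan blocks for λ = -2.
Step 2 — from the minimal polynomial, the factor (x + 2)^2 tells us the largest block for λ = -2 has size 2.
Step 3 — with total size 4, 2 blocks, and largest block 2, the block sizes (in nonincreasing order) are [2, 2].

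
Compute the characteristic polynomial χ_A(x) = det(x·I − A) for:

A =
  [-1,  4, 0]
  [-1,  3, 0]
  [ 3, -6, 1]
x^3 - 3*x^2 + 3*x - 1

Expanding det(x·I − A) (e.g. by cofactor expansion or by noting that A is similar to its Jordan form J, which has the same characteristic polynomial as A) gives
  χ_A(x) = x^3 - 3*x^2 + 3*x - 1
which factors as (x - 1)^3. The eigenvalues (with algebraic multiplicities) are λ = 1 with multiplicity 3.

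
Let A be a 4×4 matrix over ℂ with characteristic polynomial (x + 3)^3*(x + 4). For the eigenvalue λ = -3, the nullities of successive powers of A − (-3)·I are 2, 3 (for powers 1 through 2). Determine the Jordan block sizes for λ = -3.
Block sizes for λ = -3: [2, 1]

From the dimensions of kernels of powers, the number of Jordan blocks of size at least j is d_j − d_{j−1} where d_j = dim ker(N^j) (with d_0 = 0). Computing the differences gives [2, 1].
The number of blocks of size exactly k is (#blocks of size ≥ k) − (#blocks of size ≥ k + 1), so the partition is: 1 block(s) of size 1, 1 block(s) of size 2.
In nonincreasing order the block sizes are [2, 1].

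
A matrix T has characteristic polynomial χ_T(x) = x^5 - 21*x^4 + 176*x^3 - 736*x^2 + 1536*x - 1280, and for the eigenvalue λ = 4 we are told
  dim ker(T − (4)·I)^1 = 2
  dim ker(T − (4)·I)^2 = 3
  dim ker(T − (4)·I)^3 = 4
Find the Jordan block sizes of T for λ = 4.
Block sizes for λ = 4: [3, 1]

From the dimensions of kernels of powers, the number of Jordan blocks of size at least j is d_j − d_{j−1} where d_j = dim ker(N^j) (with d_0 = 0). Computing the differences gives [2, 1, 1].
The number of blocks of size exactly k is (#blocks of size ≥ k) − (#blocks of size ≥ k + 1), so the partition is: 1 block(s) of size 1, 1 block(s) of size 3.
In nonincreasing order the block sizes are [3, 1].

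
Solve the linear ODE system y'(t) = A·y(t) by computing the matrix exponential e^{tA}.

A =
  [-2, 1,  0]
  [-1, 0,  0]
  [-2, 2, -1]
e^{tA} =
  [-t*exp(-t) + exp(-t), t*exp(-t), 0]
  [-t*exp(-t), t*exp(-t) + exp(-t), 0]
  [-2*t*exp(-t), 2*t*exp(-t), exp(-t)]

Strategy: write A = P · J · P⁻¹ where J is a Jordan canonical form, so e^{tA} = P · e^{tJ} · P⁻¹, and e^{tJ} can be computed block-by-block.

A has Jordan form
J =
  [-1,  1,  0]
  [ 0, -1,  0]
  [ 0,  0, -1]
(up to reordering of blocks).

Per-block formulas:
  For a 2×2 Jordan block J_2(-1): exp(t · J_2(-1)) = e^(-1t)·(I + t·N), where N is the 2×2 nilpotent shift.
  For a 1×1 block at λ = -1: exp(t · [-1]) = [e^(-1t)].

After assembling e^{tJ} and conjugating by P, we get:

e^{tA} =
  [-t*exp(-t) + exp(-t), t*exp(-t), 0]
  [-t*exp(-t), t*exp(-t) + exp(-t), 0]
  [-2*t*exp(-t), 2*t*exp(-t), exp(-t)]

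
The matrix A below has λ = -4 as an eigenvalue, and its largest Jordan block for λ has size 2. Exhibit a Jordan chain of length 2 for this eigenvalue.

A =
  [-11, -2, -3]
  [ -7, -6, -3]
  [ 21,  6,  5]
A Jordan chain for λ = -4 of length 2:
v_1 = (-7, -7, 21)ᵀ
v_2 = (1, 0, 0)ᵀ

Let N = A − (-4)·I. We want v_2 with N^2 v_2 = 0 but N^1 v_2 ≠ 0; then v_{j-1} := N · v_j for j = 2, …, 2.

Pick v_2 = (1, 0, 0)ᵀ.
Then v_1 = N · v_2 = (-7, -7, 21)ᵀ.

Sanity check: (A − (-4)·I) v_1 = (0, 0, 0)ᵀ = 0. ✓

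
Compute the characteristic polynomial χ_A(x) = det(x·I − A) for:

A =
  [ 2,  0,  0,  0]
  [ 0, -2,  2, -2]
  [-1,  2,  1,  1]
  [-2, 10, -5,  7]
x^4 - 8*x^3 + 24*x^2 - 32*x + 16

Expanding det(x·I − A) (e.g. by cofactor expansion or by noting that A is similar to its Jordan form J, which has the same characteristic polynomial as A) gives
  χ_A(x) = x^4 - 8*x^3 + 24*x^2 - 32*x + 16
which factors as (x - 2)^4. The eigenvalues (with algebraic multiplicities) are λ = 2 with multiplicity 4.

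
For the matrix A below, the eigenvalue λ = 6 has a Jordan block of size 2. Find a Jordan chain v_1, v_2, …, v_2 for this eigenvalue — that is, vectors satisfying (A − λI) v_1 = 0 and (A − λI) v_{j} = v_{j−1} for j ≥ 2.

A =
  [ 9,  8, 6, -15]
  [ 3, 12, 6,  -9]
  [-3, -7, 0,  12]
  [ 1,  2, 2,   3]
A Jordan chain for λ = 6 of length 2:
v_1 = (3, 3, -3, 1)ᵀ
v_2 = (1, 0, 0, 0)ᵀ

Let N = A − (6)·I. We want v_2 with N^2 v_2 = 0 but N^1 v_2 ≠ 0; then v_{j-1} := N · v_j for j = 2, …, 2.

Pick v_2 = (1, 0, 0, 0)ᵀ.
Then v_1 = N · v_2 = (3, 3, -3, 1)ᵀ.

Sanity check: (A − (6)·I) v_1 = (0, 0, 0, 0)ᵀ = 0. ✓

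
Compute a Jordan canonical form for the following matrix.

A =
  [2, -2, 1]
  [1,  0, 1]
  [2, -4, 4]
J_3(2)

The characteristic polynomial is
  det(x·I − A) = x^3 - 6*x^2 + 12*x - 8 = (x - 2)^3

Eigenvalues and multiplicities (the geometric multiplicity of λ is n − rank(A − λI), which equals the number of Jordan blocks for λ):
  λ = 2: algebraic multiplicity = 3, geometric multiplicity = 1

Determining the block sizes for each eigenvalue:
  λ = 2: one block (gm = 1), so the single block has size am = 3 → block sizes [3]

Assembling the blocks gives a Jordan form
J =
  [2, 1, 0]
  [0, 2, 1]
  [0, 0, 2]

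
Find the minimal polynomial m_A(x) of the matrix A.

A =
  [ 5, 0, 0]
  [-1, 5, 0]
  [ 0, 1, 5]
x^3 - 15*x^2 + 75*x - 125

The characteristic polynomial is χ_A(x) = (x - 5)^3, so the eigenvalues are known. The minimal polynomial is
  m_A(x) = Π_λ (x − λ)^{k_λ}
where k_λ is the size of the *largest* Jordan block for λ (equivalently, the smallest k with (A − λI)^k v = 0 for every generalised eigenvector v of λ).

  λ = 5: largest Jordan block has size 3, contributing (x − 5)^3

So m_A(x) = (x - 5)^3 = x^3 - 15*x^2 + 75*x - 125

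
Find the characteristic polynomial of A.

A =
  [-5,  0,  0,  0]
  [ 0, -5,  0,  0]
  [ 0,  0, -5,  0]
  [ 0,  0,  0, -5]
x^4 + 20*x^3 + 150*x^2 + 500*x + 625

Expanding det(x·I − A) (e.g. by cofactor expansion or by noting that A is similar to its Jordan form J, which has the same characteristic polynomial as A) gives
  χ_A(x) = x^4 + 20*x^3 + 150*x^2 + 500*x + 625
which factors as (x + 5)^4. The eigenvalues (with algebraic multiplicities) are λ = -5 with multiplicity 4.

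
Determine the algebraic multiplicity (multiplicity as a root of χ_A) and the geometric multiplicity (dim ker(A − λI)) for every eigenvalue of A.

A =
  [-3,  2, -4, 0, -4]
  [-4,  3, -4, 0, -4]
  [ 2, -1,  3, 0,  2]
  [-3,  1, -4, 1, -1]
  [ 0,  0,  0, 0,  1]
λ = 1: alg = 5, geom = 3

Step 1 — factor the characteristic polynomial to read off the algebraic multiplicities:
  χ_A(x) = (x - 1)^5

Step 2 — compute geometric multiplicities via the rank-nullity identity g(λ) = n − rank(A − λI):
  rank(A − (1)·I) = 2, so dim ker(A − (1)·I) = n − 2 = 3

Summary:
  λ = 1: algebraic multiplicity = 5, geometric multiplicity = 3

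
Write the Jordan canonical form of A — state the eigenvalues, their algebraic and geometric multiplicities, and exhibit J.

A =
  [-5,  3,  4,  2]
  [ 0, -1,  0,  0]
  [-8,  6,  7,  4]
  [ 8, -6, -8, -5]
J_2(-1) ⊕ J_1(-1) ⊕ J_1(-1)

The characteristic polynomial is
  det(x·I − A) = x^4 + 4*x^3 + 6*x^2 + 4*x + 1 = (x + 1)^4

Eigenvalues and multiplicities (the geometric multiplicity of λ is n − rank(A − λI), which equals the number of Jordan blocks for λ):
  λ = -1: algebraic multiplicity = 4, geometric multiplicity = 3

Determining the block sizes for each eigenvalue:
  λ = -1: 3 blocks summing to 4 forces exactly one block of size 2 and the rest size 1 → block sizes [2, 1, 1]

Assembling the blocks gives a Jordan form
J =
  [-1,  1,  0,  0]
  [ 0, -1,  0,  0]
  [ 0,  0, -1,  0]
  [ 0,  0,  0, -1]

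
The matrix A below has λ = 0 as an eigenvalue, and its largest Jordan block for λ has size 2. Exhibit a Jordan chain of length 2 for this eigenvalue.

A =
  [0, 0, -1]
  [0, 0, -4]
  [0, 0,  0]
A Jordan chain for λ = 0 of length 2:
v_1 = (-1, -4, 0)ᵀ
v_2 = (0, 0, 1)ᵀ

Let N = A − (0)·I. We want v_2 with N^2 v_2 = 0 but N^1 v_2 ≠ 0; then v_{j-1} := N · v_j for j = 2, …, 2.

Pick v_2 = (0, 0, 1)ᵀ.
Then v_1 = N · v_2 = (-1, -4, 0)ᵀ.

Sanity check: (A − (0)·I) v_1 = (0, 0, 0)ᵀ = 0. ✓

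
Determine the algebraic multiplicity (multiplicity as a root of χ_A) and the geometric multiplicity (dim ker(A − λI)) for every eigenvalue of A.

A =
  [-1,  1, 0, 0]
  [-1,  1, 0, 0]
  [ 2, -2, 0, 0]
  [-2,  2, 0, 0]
λ = 0: alg = 4, geom = 3

Step 1 — factor the characteristic polynomial to read off the algebraic multiplicities:
  χ_A(x) = x^4

Step 2 — compute geometric multiplicities via the rank-nullity identity g(λ) = n − rank(A − λI):
  rank(A − (0)·I) = 1, so dim ker(A − (0)·I) = n − 1 = 3

Summary:
  λ = 0: algebraic multiplicity = 4, geometric multiplicity = 3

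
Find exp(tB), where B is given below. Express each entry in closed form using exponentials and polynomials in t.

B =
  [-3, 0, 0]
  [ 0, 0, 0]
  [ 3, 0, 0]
e^{tB} =
  [exp(-3*t), 0, 0]
  [0, 1, 0]
  [1 - exp(-3*t), 0, 1]

Strategy: write B = P · J · P⁻¹ where J is a Jordan canonical form, so e^{tB} = P · e^{tJ} · P⁻¹, and e^{tJ} can be computed block-by-block.

B has Jordan form
J =
  [-3, 0, 0]
  [ 0, 0, 0]
  [ 0, 0, 0]
(up to reordering of blocks).

Per-block formulas:
  For a 1×1 block at λ = 0: exp(t · [0]) = [e^(0t)].
  For a 1×1 block at λ = -3: exp(t · [-3]) = [e^(-3t)].

After assembling e^{tJ} and conjugating by P, we get:

e^{tB} =
  [exp(-3*t), 0, 0]
  [0, 1, 0]
  [1 - exp(-3*t), 0, 1]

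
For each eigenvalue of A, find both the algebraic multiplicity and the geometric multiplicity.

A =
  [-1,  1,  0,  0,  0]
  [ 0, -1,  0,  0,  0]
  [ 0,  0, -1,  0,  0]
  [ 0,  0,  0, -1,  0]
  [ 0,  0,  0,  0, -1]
λ = -1: alg = 5, geom = 4

Step 1 — factor the characteristic polynomial to read off the algebraic multiplicities:
  χ_A(x) = (x + 1)^5

Step 2 — compute geometric multiplicities via the rank-nullity identity g(λ) = n − rank(A − λI):
  rank(A − (-1)·I) = 1, so dim ker(A − (-1)·I) = n − 1 = 4

Summary:
  λ = -1: algebraic multiplicity = 5, geometric multiplicity = 4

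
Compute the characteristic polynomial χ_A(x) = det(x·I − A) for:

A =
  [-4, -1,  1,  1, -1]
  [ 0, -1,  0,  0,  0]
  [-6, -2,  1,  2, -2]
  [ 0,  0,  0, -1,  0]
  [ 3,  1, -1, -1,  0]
x^5 + 5*x^4 + 10*x^3 + 10*x^2 + 5*x + 1

Expanding det(x·I − A) (e.g. by cofactor expansion or by noting that A is similar to its Jordan form J, which has the same characteristic polynomial as A) gives
  χ_A(x) = x^5 + 5*x^4 + 10*x^3 + 10*x^2 + 5*x + 1
which factors as (x + 1)^5. The eigenvalues (with algebraic multiplicities) are λ = -1 with multiplicity 5.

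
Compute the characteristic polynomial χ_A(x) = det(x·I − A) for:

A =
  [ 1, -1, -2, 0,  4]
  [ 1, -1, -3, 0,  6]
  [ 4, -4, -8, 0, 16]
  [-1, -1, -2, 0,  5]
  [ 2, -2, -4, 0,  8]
x^5

Expanding det(x·I − A) (e.g. by cofactor expansion or by noting that A is similar to its Jordan form J, which has the same characteristic polynomial as A) gives
  χ_A(x) = x^5
which factors as x^5. The eigenvalues (with algebraic multiplicities) are λ = 0 with multiplicity 5.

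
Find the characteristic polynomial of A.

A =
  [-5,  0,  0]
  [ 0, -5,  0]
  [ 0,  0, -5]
x^3 + 15*x^2 + 75*x + 125

Expanding det(x·I − A) (e.g. by cofactor expansion or by noting that A is similar to its Jordan form J, which has the same characteristic polynomial as A) gives
  χ_A(x) = x^3 + 15*x^2 + 75*x + 125
which factors as (x + 5)^3. The eigenvalues (with algebraic multiplicities) are λ = -5 with multiplicity 3.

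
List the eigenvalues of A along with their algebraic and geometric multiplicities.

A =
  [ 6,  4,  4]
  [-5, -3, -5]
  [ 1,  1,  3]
λ = 2: alg = 3, geom = 2

Step 1 — factor the characteristic polynomial to read off the algebraic multiplicities:
  χ_A(x) = (x - 2)^3

Step 2 — compute geometric multiplicities via the rank-nullity identity g(λ) = n − rank(A − λI):
  rank(A − (2)·I) = 1, so dim ker(A − (2)·I) = n − 1 = 2

Summary:
  λ = 2: algebraic multiplicity = 3, geometric multiplicity = 2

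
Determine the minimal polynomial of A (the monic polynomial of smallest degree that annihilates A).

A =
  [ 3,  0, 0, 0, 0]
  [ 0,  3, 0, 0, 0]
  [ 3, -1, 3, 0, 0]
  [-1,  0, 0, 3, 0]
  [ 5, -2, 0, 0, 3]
x^2 - 6*x + 9

The characteristic polynomial is χ_A(x) = (x - 3)^5, so the eigenvalues are known. The minimal polynomial is
  m_A(x) = Π_λ (x − λ)^{k_λ}
where k_λ is the size of the *largest* Jordan block for λ (equivalently, the smallest k with (A − λI)^k v = 0 for every generalised eigenvector v of λ).

  λ = 3: largest Jordan block has size 2, contributing (x − 3)^2

So m_A(x) = (x - 3)^2 = x^2 - 6*x + 9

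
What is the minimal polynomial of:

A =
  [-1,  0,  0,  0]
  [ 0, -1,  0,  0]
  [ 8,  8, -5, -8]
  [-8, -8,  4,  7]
x^2 - 2*x - 3

The characteristic polynomial is χ_A(x) = (x - 3)*(x + 1)^3, so the eigenvalues are known. The minimal polynomial is
  m_A(x) = Π_λ (x − λ)^{k_λ}
where k_λ is the size of the *largest* Jordan block for λ (equivalently, the smallest k with (A − λI)^k v = 0 for every generalised eigenvector v of λ).

  λ = -1: largest Jordan block has size 1, contributing (x + 1)
  λ = 3: largest Jordan block has size 1, contributing (x − 3)

So m_A(x) = (x - 3)*(x + 1) = x^2 - 2*x - 3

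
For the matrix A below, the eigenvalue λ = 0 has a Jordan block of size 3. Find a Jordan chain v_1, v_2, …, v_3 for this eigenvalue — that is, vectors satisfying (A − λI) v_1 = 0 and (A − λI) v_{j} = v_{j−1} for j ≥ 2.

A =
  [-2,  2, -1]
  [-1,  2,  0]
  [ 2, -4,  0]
A Jordan chain for λ = 0 of length 3:
v_1 = (4, 2, -4)ᵀ
v_2 = (2, 2, -4)ᵀ
v_3 = (0, 1, 0)ᵀ

Let N = A − (0)·I. We want v_3 with N^3 v_3 = 0 but N^2 v_3 ≠ 0; then v_{j-1} := N · v_j for j = 3, …, 2.

Pick v_3 = (0, 1, 0)ᵀ.
Then v_2 = N · v_3 = (2, 2, -4)ᵀ.
Then v_1 = N · v_2 = (4, 2, -4)ᵀ.

Sanity check: (A − (0)·I) v_1 = (0, 0, 0)ᵀ = 0. ✓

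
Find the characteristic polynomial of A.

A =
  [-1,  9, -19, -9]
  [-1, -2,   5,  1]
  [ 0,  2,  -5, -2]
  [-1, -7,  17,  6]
x^4 + 2*x^3 - 2*x - 1

Expanding det(x·I − A) (e.g. by cofactor expansion or by noting that A is similar to its Jordan form J, which has the same characteristic polynomial as A) gives
  χ_A(x) = x^4 + 2*x^3 - 2*x - 1
which factors as (x - 1)*(x + 1)^3. The eigenvalues (with algebraic multiplicities) are λ = -1 with multiplicity 3, λ = 1 with multiplicity 1.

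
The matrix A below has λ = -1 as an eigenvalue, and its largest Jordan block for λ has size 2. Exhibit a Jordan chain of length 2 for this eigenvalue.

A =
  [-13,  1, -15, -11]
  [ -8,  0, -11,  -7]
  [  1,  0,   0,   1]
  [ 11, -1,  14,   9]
A Jordan chain for λ = -1 of length 2:
v_1 = (-12, -8, 1, 11)ᵀ
v_2 = (1, 0, 0, 0)ᵀ

Let N = A − (-1)·I. We want v_2 with N^2 v_2 = 0 but N^1 v_2 ≠ 0; then v_{j-1} := N · v_j for j = 2, …, 2.

Pick v_2 = (1, 0, 0, 0)ᵀ.
Then v_1 = N · v_2 = (-12, -8, 1, 11)ᵀ.

Sanity check: (A − (-1)·I) v_1 = (0, 0, 0, 0)ᵀ = 0. ✓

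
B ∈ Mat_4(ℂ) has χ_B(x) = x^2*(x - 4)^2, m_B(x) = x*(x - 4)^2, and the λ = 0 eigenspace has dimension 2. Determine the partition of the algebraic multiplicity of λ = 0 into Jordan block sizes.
Block sizes for λ = 0: [1, 1]

Step 1 — from the characteristic polynomial, algebraic multiplicity of λ = 0 is 2. From dim ker(B − (0)·I) = 2, there are exactly 2 Jordan blocks for λ = 0.
Step 2 — from the minimal polynomial, the factor (x − 0) tells us the largest block for λ = 0 has size 1.
Step 3 — with total size 2, 2 blocks, and largest block 1, the block sizes (in nonincreasing order) are [1, 1].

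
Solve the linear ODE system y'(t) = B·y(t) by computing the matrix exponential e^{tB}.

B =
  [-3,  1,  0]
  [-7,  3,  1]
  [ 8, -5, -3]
e^{tB} =
  [-3*t^2*exp(-t)/2 - 2*t*exp(-t) + exp(-t), t^2*exp(-t) + t*exp(-t), t^2*exp(-t)/2]
  [-3*t^2*exp(-t) - 7*t*exp(-t), 2*t^2*exp(-t) + 4*t*exp(-t) + exp(-t), t^2*exp(-t) + t*exp(-t)]
  [3*t^2*exp(-t)/2 + 8*t*exp(-t), -t^2*exp(-t) - 5*t*exp(-t), -t^2*exp(-t)/2 - 2*t*exp(-t) + exp(-t)]

Strategy: write B = P · J · P⁻¹ where J is a Jordan canonical form, so e^{tB} = P · e^{tJ} · P⁻¹, and e^{tJ} can be computed block-by-block.

B has Jordan form
J =
  [-1,  1,  0]
  [ 0, -1,  1]
  [ 0,  0, -1]
(up to reordering of blocks).

Per-block formulas:
  For a 3×3 Jordan block J_3(-1): exp(t · J_3(-1)) = e^(-1t)·(I + t·N + (t^2/2)·N^2), where N is the 3×3 nilpotent shift.

After assembling e^{tJ} and conjugating by P, we get:

e^{tB} =
  [-3*t^2*exp(-t)/2 - 2*t*exp(-t) + exp(-t), t^2*exp(-t) + t*exp(-t), t^2*exp(-t)/2]
  [-3*t^2*exp(-t) - 7*t*exp(-t), 2*t^2*exp(-t) + 4*t*exp(-t) + exp(-t), t^2*exp(-t) + t*exp(-t)]
  [3*t^2*exp(-t)/2 + 8*t*exp(-t), -t^2*exp(-t) - 5*t*exp(-t), -t^2*exp(-t)/2 - 2*t*exp(-t) + exp(-t)]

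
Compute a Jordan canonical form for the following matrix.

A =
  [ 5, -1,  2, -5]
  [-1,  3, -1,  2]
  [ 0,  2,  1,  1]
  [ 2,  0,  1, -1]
J_2(2) ⊕ J_2(2)

The characteristic polynomial is
  det(x·I − A) = x^4 - 8*x^3 + 24*x^2 - 32*x + 16 = (x - 2)^4

Eigenvalues and multiplicities (the geometric multiplicity of λ is n − rank(A − λI), which equals the number of Jordan blocks for λ):
  λ = 2: algebraic multiplicity = 4, geometric multiplicity = 2

Determining the block sizes for each eigenvalue:
  λ = 2: with am = 4 and gm = 2, the partition is not yet determined (e.g. several partitions of 4 into 2 parts exist). Let N = A − (2)·I. Computing rank(N^1) = 2, rank(N^2) = 0; the number of blocks of size ≥ j is rank(N^{j−1}) − rank(N^j), giving [2, 2]. So we have 2 block(s) of size 2 → block sizes [2, 2]

Assembling the blocks gives a Jordan form
J =
  [2, 1, 0, 0]
  [0, 2, 0, 0]
  [0, 0, 2, 1]
  [0, 0, 0, 2]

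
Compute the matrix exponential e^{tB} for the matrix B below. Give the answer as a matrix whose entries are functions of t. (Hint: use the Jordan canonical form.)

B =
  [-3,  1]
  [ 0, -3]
e^{tB} =
  [exp(-3*t), t*exp(-3*t)]
  [0, exp(-3*t)]

Strategy: write B = P · J · P⁻¹ where J is a Jordan canonical form, so e^{tB} = P · e^{tJ} · P⁻¹, and e^{tJ} can be computed block-by-block.

B has Jordan form
J =
  [-3,  1]
  [ 0, -3]
(up to reordering of blocks).

Per-block formulas:
  For a 2×2 Jordan block J_2(-3): exp(t · J_2(-3)) = e^(-3t)·(I + t·N), where N is the 2×2 nilpotent shift.

After assembling e^{tJ} and conjugating by P, we get:

e^{tB} =
  [exp(-3*t), t*exp(-3*t)]
  [0, exp(-3*t)]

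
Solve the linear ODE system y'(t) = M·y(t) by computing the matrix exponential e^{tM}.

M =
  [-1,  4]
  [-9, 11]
e^{tM} =
  [-6*t*exp(5*t) + exp(5*t), 4*t*exp(5*t)]
  [-9*t*exp(5*t), 6*t*exp(5*t) + exp(5*t)]

Strategy: write M = P · J · P⁻¹ where J is a Jordan canonical form, so e^{tM} = P · e^{tJ} · P⁻¹, and e^{tJ} can be computed block-by-block.

M has Jordan form
J =
  [5, 1]
  [0, 5]
(up to reordering of blocks).

Per-block formulas:
  For a 2×2 Jordan block J_2(5): exp(t · J_2(5)) = e^(5t)·(I + t·N), where N is the 2×2 nilpotent shift.

After assembling e^{tJ} and conjugating by P, we get:

e^{tM} =
  [-6*t*exp(5*t) + exp(5*t), 4*t*exp(5*t)]
  [-9*t*exp(5*t), 6*t*exp(5*t) + exp(5*t)]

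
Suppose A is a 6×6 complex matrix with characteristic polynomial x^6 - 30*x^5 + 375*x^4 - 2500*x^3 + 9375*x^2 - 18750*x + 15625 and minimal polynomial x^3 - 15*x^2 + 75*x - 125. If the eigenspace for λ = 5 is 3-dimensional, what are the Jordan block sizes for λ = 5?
Block sizes for λ = 5: [3, 2, 1]

Step 1 — from the characteristic polynomial, algebraic multiplicity of λ = 5 is 6. From dim ker(A − (5)·I) = 3, there are exactly 3 Jordan blocks for λ = 5.
Step 2 — from the minimal polynomial, the factor (x − 5)^3 tells us the largest block for λ = 5 has size 3.
Step 3 — with total size 6, 3 blocks, and largest block 3, the block sizes (in nonincreasing order) are [3, 2, 1].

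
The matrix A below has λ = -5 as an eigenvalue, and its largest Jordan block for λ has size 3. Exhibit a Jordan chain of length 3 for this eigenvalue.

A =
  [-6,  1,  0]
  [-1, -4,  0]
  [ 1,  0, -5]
A Jordan chain for λ = -5 of length 3:
v_1 = (0, 0, -1)ᵀ
v_2 = (-1, -1, 1)ᵀ
v_3 = (1, 0, 0)ᵀ

Let N = A − (-5)·I. We want v_3 with N^3 v_3 = 0 but N^2 v_3 ≠ 0; then v_{j-1} := N · v_j for j = 3, …, 2.

Pick v_3 = (1, 0, 0)ᵀ.
Then v_2 = N · v_3 = (-1, -1, 1)ᵀ.
Then v_1 = N · v_2 = (0, 0, -1)ᵀ.

Sanity check: (A − (-5)·I) v_1 = (0, 0, 0)ᵀ = 0. ✓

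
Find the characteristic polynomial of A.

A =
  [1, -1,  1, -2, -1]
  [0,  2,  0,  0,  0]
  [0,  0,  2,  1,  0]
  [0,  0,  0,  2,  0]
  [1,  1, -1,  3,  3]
x^5 - 10*x^4 + 40*x^3 - 80*x^2 + 80*x - 32

Expanding det(x·I − A) (e.g. by cofactor expansion or by noting that A is similar to its Jordan form J, which has the same characteristic polynomial as A) gives
  χ_A(x) = x^5 - 10*x^4 + 40*x^3 - 80*x^2 + 80*x - 32
which factors as (x - 2)^5. The eigenvalues (with algebraic multiplicities) are λ = 2 with multiplicity 5.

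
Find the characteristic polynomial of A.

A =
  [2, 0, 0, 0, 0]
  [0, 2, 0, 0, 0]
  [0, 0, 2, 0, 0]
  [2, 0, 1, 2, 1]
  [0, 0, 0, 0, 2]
x^5 - 10*x^4 + 40*x^3 - 80*x^2 + 80*x - 32

Expanding det(x·I − A) (e.g. by cofactor expansion or by noting that A is similar to its Jordan form J, which has the same characteristic polynomial as A) gives
  χ_A(x) = x^5 - 10*x^4 + 40*x^3 - 80*x^2 + 80*x - 32
which factors as (x - 2)^5. The eigenvalues (with algebraic multiplicities) are λ = 2 with multiplicity 5.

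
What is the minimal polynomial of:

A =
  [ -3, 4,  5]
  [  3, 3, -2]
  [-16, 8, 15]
x^3 - 15*x^2 + 75*x - 125

The characteristic polynomial is χ_A(x) = (x - 5)^3, so the eigenvalues are known. The minimal polynomial is
  m_A(x) = Π_λ (x − λ)^{k_λ}
where k_λ is the size of the *largest* Jordan block for λ (equivalently, the smallest k with (A − λI)^k v = 0 for every generalised eigenvector v of λ).

  λ = 5: largest Jordan block has size 3, contributing (x − 5)^3

So m_A(x) = (x - 5)^3 = x^3 - 15*x^2 + 75*x - 125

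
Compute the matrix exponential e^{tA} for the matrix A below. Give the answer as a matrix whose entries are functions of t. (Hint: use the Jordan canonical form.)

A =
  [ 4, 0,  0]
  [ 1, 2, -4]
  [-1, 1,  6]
e^{tA} =
  [exp(4*t), 0, 0]
  [t^2*exp(4*t) + t*exp(4*t), -2*t*exp(4*t) + exp(4*t), -4*t*exp(4*t)]
  [-t^2*exp(4*t)/2 - t*exp(4*t), t*exp(4*t), 2*t*exp(4*t) + exp(4*t)]

Strategy: write A = P · J · P⁻¹ where J is a Jordan canonical form, so e^{tA} = P · e^{tJ} · P⁻¹, and e^{tJ} can be computed block-by-block.

A has Jordan form
J =
  [4, 1, 0]
  [0, 4, 1]
  [0, 0, 4]
(up to reordering of blocks).

Per-block formulas:
  For a 3×3 Jordan block J_3(4): exp(t · J_3(4)) = e^(4t)·(I + t·N + (t^2/2)·N^2), where N is the 3×3 nilpotent shift.

After assembling e^{tJ} and conjugating by P, we get:

e^{tA} =
  [exp(4*t), 0, 0]
  [t^2*exp(4*t) + t*exp(4*t), -2*t*exp(4*t) + exp(4*t), -4*t*exp(4*t)]
  [-t^2*exp(4*t)/2 - t*exp(4*t), t*exp(4*t), 2*t*exp(4*t) + exp(4*t)]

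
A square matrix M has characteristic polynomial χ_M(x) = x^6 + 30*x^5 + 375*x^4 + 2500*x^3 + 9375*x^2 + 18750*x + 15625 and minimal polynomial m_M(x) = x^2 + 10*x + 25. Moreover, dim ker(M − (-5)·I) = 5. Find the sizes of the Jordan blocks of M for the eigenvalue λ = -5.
Block sizes for λ = -5: [2, 1, 1, 1, 1]

Step 1 — from the characteristic polynomial, algebraic multiplicity of λ = -5 is 6. From dim ker(M − (-5)·I) = 5, there are exactly 5 Jordan blocks for λ = -5.
Step 2 — from the minimal polynomial, the factor (x + 5)^2 tells us the largest block for λ = -5 has size 2.
Step 3 — with total size 6, 5 blocks, and largest block 2, the block sizes (in nonincreasing order) are [2, 1, 1, 1, 1].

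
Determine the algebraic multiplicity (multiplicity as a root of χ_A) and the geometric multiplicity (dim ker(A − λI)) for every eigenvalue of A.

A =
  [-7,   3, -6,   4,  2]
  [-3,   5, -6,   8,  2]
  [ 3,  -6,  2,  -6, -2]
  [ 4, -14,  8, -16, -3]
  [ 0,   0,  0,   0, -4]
λ = -4: alg = 5, geom = 2

Step 1 — factor the characteristic polynomial to read off the algebraic multiplicities:
  χ_A(x) = (x + 4)^5

Step 2 — compute geometric multiplicities via the rank-nullity identity g(λ) = n − rank(A − λI):
  rank(A − (-4)·I) = 3, so dim ker(A − (-4)·I) = n − 3 = 2

Summary:
  λ = -4: algebraic multiplicity = 5, geometric multiplicity = 2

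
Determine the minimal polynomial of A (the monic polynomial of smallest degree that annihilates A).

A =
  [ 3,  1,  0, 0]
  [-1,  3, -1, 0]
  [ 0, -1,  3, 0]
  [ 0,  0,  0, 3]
x^3 - 9*x^2 + 27*x - 27

The characteristic polynomial is χ_A(x) = (x - 3)^4, so the eigenvalues are known. The minimal polynomial is
  m_A(x) = Π_λ (x − λ)^{k_λ}
where k_λ is the size of the *largest* Jordan block for λ (equivalently, the smallest k with (A − λI)^k v = 0 for every generalised eigenvector v of λ).

  λ = 3: largest Jordan block has size 3, contributing (x − 3)^3

So m_A(x) = (x - 3)^3 = x^3 - 9*x^2 + 27*x - 27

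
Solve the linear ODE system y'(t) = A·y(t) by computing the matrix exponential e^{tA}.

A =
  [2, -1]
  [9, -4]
e^{tA} =
  [3*t*exp(-t) + exp(-t), -t*exp(-t)]
  [9*t*exp(-t), -3*t*exp(-t) + exp(-t)]

Strategy: write A = P · J · P⁻¹ where J is a Jordan canonical form, so e^{tA} = P · e^{tJ} · P⁻¹, and e^{tJ} can be computed block-by-block.

A has Jordan form
J =
  [-1,  1]
  [ 0, -1]
(up to reordering of blocks).

Per-block formulas:
  For a 2×2 Jordan block J_2(-1): exp(t · J_2(-1)) = e^(-1t)·(I + t·N), where N is the 2×2 nilpotent shift.

After assembling e^{tJ} and conjugating by P, we get:

e^{tA} =
  [3*t*exp(-t) + exp(-t), -t*exp(-t)]
  [9*t*exp(-t), -3*t*exp(-t) + exp(-t)]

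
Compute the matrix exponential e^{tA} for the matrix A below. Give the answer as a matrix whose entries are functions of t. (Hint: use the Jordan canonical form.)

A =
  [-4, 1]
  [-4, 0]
e^{tA} =
  [-2*t*exp(-2*t) + exp(-2*t), t*exp(-2*t)]
  [-4*t*exp(-2*t), 2*t*exp(-2*t) + exp(-2*t)]

Strategy: write A = P · J · P⁻¹ where J is a Jordan canonical form, so e^{tA} = P · e^{tJ} · P⁻¹, and e^{tJ} can be computed block-by-block.

A has Jordan form
J =
  [-2,  1]
  [ 0, -2]
(up to reordering of blocks).

Per-block formulas:
  For a 2×2 Jordan block J_2(-2): exp(t · J_2(-2)) = e^(-2t)·(I + t·N), where N is the 2×2 nilpotent shift.

After assembling e^{tJ} and conjugating by P, we get:

e^{tA} =
  [-2*t*exp(-2*t) + exp(-2*t), t*exp(-2*t)]
  [-4*t*exp(-2*t), 2*t*exp(-2*t) + exp(-2*t)]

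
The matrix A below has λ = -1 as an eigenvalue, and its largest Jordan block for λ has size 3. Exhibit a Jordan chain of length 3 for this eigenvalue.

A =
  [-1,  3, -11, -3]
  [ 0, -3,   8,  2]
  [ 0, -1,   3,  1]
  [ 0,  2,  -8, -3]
A Jordan chain for λ = -1 of length 3:
v_1 = (-1, 0, 0, 0)ᵀ
v_2 = (3, -2, -1, 2)ᵀ
v_3 = (0, 1, 0, 0)ᵀ

Let N = A − (-1)·I. We want v_3 with N^3 v_3 = 0 but N^2 v_3 ≠ 0; then v_{j-1} := N · v_j for j = 3, …, 2.

Pick v_3 = (0, 1, 0, 0)ᵀ.
Then v_2 = N · v_3 = (3, -2, -1, 2)ᵀ.
Then v_1 = N · v_2 = (-1, 0, 0, 0)ᵀ.

Sanity check: (A − (-1)·I) v_1 = (0, 0, 0, 0)ᵀ = 0. ✓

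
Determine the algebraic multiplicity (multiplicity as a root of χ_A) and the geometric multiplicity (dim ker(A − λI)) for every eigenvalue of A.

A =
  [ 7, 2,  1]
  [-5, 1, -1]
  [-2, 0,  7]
λ = 5: alg = 3, geom = 1

Step 1 — factor the characteristic polynomial to read off the algebraic multiplicities:
  χ_A(x) = (x - 5)^3

Step 2 — compute geometric multiplicities via the rank-nullity identity g(λ) = n − rank(A − λI):
  rank(A − (5)·I) = 2, so dim ker(A − (5)·I) = n − 2 = 1

Summary:
  λ = 5: algebraic multiplicity = 3, geometric multiplicity = 1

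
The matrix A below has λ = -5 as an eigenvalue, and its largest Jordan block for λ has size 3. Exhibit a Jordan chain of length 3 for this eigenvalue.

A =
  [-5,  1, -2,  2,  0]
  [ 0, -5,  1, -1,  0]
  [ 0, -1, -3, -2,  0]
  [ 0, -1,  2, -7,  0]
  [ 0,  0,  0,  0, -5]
A Jordan chain for λ = -5 of length 3:
v_1 = (1, 0, -1, -1, 0)ᵀ
v_2 = (-2, 1, 2, 2, 0)ᵀ
v_3 = (0, 0, 1, 0, 0)ᵀ

Let N = A − (-5)·I. We want v_3 with N^3 v_3 = 0 but N^2 v_3 ≠ 0; then v_{j-1} := N · v_j for j = 3, …, 2.

Pick v_3 = (0, 0, 1, 0, 0)ᵀ.
Then v_2 = N · v_3 = (-2, 1, 2, 2, 0)ᵀ.
Then v_1 = N · v_2 = (1, 0, -1, -1, 0)ᵀ.

Sanity check: (A − (-5)·I) v_1 = (0, 0, 0, 0, 0)ᵀ = 0. ✓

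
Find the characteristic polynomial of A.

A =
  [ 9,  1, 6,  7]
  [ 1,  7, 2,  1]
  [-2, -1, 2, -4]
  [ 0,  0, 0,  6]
x^4 - 24*x^3 + 216*x^2 - 864*x + 1296

Expanding det(x·I − A) (e.g. by cofactor expansion or by noting that A is similar to its Jordan form J, which has the same characteristic polynomial as A) gives
  χ_A(x) = x^4 - 24*x^3 + 216*x^2 - 864*x + 1296
which factors as (x - 6)^4. The eigenvalues (with algebraic multiplicities) are λ = 6 with multiplicity 4.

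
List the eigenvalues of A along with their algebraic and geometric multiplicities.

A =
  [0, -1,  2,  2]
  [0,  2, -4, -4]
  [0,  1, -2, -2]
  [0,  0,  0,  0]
λ = 0: alg = 4, geom = 3

Step 1 — factor the characteristic polynomial to read off the algebraic multiplicities:
  χ_A(x) = x^4

Step 2 — compute geometric multiplicities via the rank-nullity identity g(λ) = n − rank(A − λI):
  rank(A − (0)·I) = 1, so dim ker(A − (0)·I) = n − 1 = 3

Summary:
  λ = 0: algebraic multiplicity = 4, geometric multiplicity = 3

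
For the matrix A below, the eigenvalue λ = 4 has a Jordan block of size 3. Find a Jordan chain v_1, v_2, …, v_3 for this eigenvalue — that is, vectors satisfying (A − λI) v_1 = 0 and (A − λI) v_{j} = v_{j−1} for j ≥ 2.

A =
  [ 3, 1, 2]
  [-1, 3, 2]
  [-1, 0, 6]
A Jordan chain for λ = 4 of length 3:
v_1 = (-2, 0, -1)ᵀ
v_2 = (-1, -1, -1)ᵀ
v_3 = (1, 0, 0)ᵀ

Let N = A − (4)·I. We want v_3 with N^3 v_3 = 0 but N^2 v_3 ≠ 0; then v_{j-1} := N · v_j for j = 3, …, 2.

Pick v_3 = (1, 0, 0)ᵀ.
Then v_2 = N · v_3 = (-1, -1, -1)ᵀ.
Then v_1 = N · v_2 = (-2, 0, -1)ᵀ.

Sanity check: (A − (4)·I) v_1 = (0, 0, 0)ᵀ = 0. ✓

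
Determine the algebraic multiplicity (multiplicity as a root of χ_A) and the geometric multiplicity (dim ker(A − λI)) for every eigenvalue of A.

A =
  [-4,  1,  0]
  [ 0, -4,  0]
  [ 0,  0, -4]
λ = -4: alg = 3, geom = 2

Step 1 — factor the characteristic polynomial to read off the algebraic multiplicities:
  χ_A(x) = (x + 4)^3

Step 2 — compute geometric multiplicities via the rank-nullity identity g(λ) = n − rank(A − λI):
  rank(A − (-4)·I) = 1, so dim ker(A − (-4)·I) = n − 1 = 2

Summary:
  λ = -4: algebraic multiplicity = 3, geometric multiplicity = 2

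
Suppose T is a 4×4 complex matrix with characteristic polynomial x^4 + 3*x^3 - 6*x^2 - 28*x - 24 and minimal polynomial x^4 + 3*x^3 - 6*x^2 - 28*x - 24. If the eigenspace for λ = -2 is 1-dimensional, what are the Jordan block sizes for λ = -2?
Block sizes for λ = -2: [3]

Step 1 — from the characteristic polynomial, algebraic multiplicity of λ = -2 is 3. From dim ker(T − (-2)·I) = 1, there are exactly 1 Jordan blocks for λ = -2.
Step 2 — from the minimal polynomial, the factor (x + 2)^3 tells us the largest block for λ = -2 has size 3.
Step 3 — with total size 3, 1 blocks, and largest block 3, the block sizes (in nonincreasing order) are [3].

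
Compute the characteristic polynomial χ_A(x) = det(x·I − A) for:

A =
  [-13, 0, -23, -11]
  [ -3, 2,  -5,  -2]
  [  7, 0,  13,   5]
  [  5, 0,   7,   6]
x^4 - 8*x^3 + 24*x^2 - 32*x + 16

Expanding det(x·I − A) (e.g. by cofactor expansion or by noting that A is similar to its Jordan form J, which has the same characteristic polynomial as A) gives
  χ_A(x) = x^4 - 8*x^3 + 24*x^2 - 32*x + 16
which factors as (x - 2)^4. The eigenvalues (with algebraic multiplicities) are λ = 2 with multiplicity 4.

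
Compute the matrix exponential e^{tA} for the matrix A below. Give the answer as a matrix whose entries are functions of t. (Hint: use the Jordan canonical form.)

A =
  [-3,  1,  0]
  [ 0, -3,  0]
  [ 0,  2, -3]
e^{tA} =
  [exp(-3*t), t*exp(-3*t), 0]
  [0, exp(-3*t), 0]
  [0, 2*t*exp(-3*t), exp(-3*t)]

Strategy: write A = P · J · P⁻¹ where J is a Jordan canonical form, so e^{tA} = P · e^{tJ} · P⁻¹, and e^{tJ} can be computed block-by-block.

A has Jordan form
J =
  [-3,  1,  0]
  [ 0, -3,  0]
  [ 0,  0, -3]
(up to reordering of blocks).

Per-block formulas:
  For a 2×2 Jordan block J_2(-3): exp(t · J_2(-3)) = e^(-3t)·(I + t·N), where N is the 2×2 nilpotent shift.
  For a 1×1 block at λ = -3: exp(t · [-3]) = [e^(-3t)].

After assembling e^{tJ} and conjugating by P, we get:

e^{tA} =
  [exp(-3*t), t*exp(-3*t), 0]
  [0, exp(-3*t), 0]
  [0, 2*t*exp(-3*t), exp(-3*t)]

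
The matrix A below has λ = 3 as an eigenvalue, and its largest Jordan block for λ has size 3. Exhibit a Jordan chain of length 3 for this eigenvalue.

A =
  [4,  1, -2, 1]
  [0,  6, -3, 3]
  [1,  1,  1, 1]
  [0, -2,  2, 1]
A Jordan chain for λ = 3 of length 3:
v_1 = (-1, -3, -1, 2)ᵀ
v_2 = (1, 0, 1, 0)ᵀ
v_3 = (1, 0, 0, 0)ᵀ

Let N = A − (3)·I. We want v_3 with N^3 v_3 = 0 but N^2 v_3 ≠ 0; then v_{j-1} := N · v_j for j = 3, …, 2.

Pick v_3 = (1, 0, 0, 0)ᵀ.
Then v_2 = N · v_3 = (1, 0, 1, 0)ᵀ.
Then v_1 = N · v_2 = (-1, -3, -1, 2)ᵀ.

Sanity check: (A − (3)·I) v_1 = (0, 0, 0, 0)ᵀ = 0. ✓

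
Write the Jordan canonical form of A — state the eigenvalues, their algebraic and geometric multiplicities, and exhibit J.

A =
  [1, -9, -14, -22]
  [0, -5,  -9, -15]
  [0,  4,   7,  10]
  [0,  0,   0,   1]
J_3(1) ⊕ J_1(1)

The characteristic polynomial is
  det(x·I − A) = x^4 - 4*x^3 + 6*x^2 - 4*x + 1 = (x - 1)^4

Eigenvalues and multiplicities (the geometric multiplicity of λ is n − rank(A − λI), which equals the number of Jordan blocks for λ):
  λ = 1: algebraic multiplicity = 4, geometric multiplicity = 2

Determining the block sizes for each eigenvalue:
  λ = 1: with am = 4 and gm = 2, the partition is not yet determined (e.g. several partitions of 4 into 2 parts exist). Let N = A − (1)·I. Computing rank(N^1) = 2, rank(N^2) = 1, rank(N^3) = 0; the number of blocks of size ≥ j is rank(N^{j−1}) − rank(N^j), giving [2, 1, 1]. So we have 1 block(s) of size 3, 1 block(s) of size 1 → block sizes [3, 1]

Assembling the blocks gives a Jordan form
J =
  [1, 1, 0, 0]
  [0, 1, 1, 0]
  [0, 0, 1, 0]
  [0, 0, 0, 1]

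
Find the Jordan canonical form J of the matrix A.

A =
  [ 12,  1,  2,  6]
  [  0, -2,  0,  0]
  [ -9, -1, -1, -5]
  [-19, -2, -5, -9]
J_2(-2) ⊕ J_2(2)

The characteristic polynomial is
  det(x·I − A) = x^4 - 8*x^2 + 16 = (x - 2)^2*(x + 2)^2

Eigenvalues and multiplicities (the geometric multiplicity of λ is n − rank(A − λI), which equals the number of Jordan blocks for λ):
  λ = -2: algebraic multiplicity = 2, geometric multiplicity = 1
  λ = 2: algebraic multiplicity = 2, geometric multiplicity = 1

Determining the block sizes for each eigenvalue:
  λ = -2: one block (gm = 1), so the single block has size am = 2 → block sizes [2]
  λ = 2: one block (gm = 1), so the single block has size am = 2 → block sizes [2]

Assembling the blocks gives a Jordan form
J =
  [-2,  1, 0, 0]
  [ 0, -2, 0, 0]
  [ 0,  0, 2, 1]
  [ 0,  0, 0, 2]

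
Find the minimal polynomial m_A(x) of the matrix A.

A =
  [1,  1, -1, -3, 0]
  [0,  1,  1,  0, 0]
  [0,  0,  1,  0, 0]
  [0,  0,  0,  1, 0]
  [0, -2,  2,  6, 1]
x^3 - 3*x^2 + 3*x - 1

The characteristic polynomial is χ_A(x) = (x - 1)^5, so the eigenvalues are known. The minimal polynomial is
  m_A(x) = Π_λ (x − λ)^{k_λ}
where k_λ is the size of the *largest* Jordan block for λ (equivalently, the smallest k with (A − λI)^k v = 0 for every generalised eigenvector v of λ).

  λ = 1: largest Jordan block has size 3, contributing (x − 1)^3

So m_A(x) = (x - 1)^3 = x^3 - 3*x^2 + 3*x - 1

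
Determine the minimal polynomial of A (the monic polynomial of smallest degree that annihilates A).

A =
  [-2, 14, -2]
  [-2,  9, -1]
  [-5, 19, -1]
x^3 - 6*x^2 + 12*x - 8

The characteristic polynomial is χ_A(x) = (x - 2)^3, so the eigenvalues are known. The minimal polynomial is
  m_A(x) = Π_λ (x − λ)^{k_λ}
where k_λ is the size of the *largest* Jordan block for λ (equivalently, the smallest k with (A − λI)^k v = 0 for every generalised eigenvector v of λ).

  λ = 2: largest Jordan block has size 3, contributing (x − 2)^3

So m_A(x) = (x - 2)^3 = x^3 - 6*x^2 + 12*x - 8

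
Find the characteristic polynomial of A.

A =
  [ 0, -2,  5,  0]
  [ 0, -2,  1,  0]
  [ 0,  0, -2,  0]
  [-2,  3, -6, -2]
x^4 + 6*x^3 + 12*x^2 + 8*x

Expanding det(x·I − A) (e.g. by cofactor expansion or by noting that A is similar to its Jordan form J, which has the same characteristic polynomial as A) gives
  χ_A(x) = x^4 + 6*x^3 + 12*x^2 + 8*x
which factors as x*(x + 2)^3. The eigenvalues (with algebraic multiplicities) are λ = -2 with multiplicity 3, λ = 0 with multiplicity 1.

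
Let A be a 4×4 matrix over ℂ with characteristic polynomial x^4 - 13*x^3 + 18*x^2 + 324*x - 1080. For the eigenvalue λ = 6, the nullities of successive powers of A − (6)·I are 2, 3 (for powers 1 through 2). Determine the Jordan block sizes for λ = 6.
Block sizes for λ = 6: [2, 1]

From the dimensions of kernels of powers, the number of Jordan blocks of size at least j is d_j − d_{j−1} where d_j = dim ker(N^j) (with d_0 = 0). Computing the differences gives [2, 1].
The number of blocks of size exactly k is (#blocks of size ≥ k) − (#blocks of size ≥ k + 1), so the partition is: 1 block(s) of size 1, 1 block(s) of size 2.
In nonincreasing order the block sizes are [2, 1].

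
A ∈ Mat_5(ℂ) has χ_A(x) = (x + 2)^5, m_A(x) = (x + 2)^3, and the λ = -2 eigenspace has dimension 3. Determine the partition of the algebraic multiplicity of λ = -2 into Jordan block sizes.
Block sizes for λ = -2: [3, 1, 1]

Step 1 — from the characteristic polynomial, algebraic multiplicity of λ = -2 is 5. From dim ker(A − (-2)·I) = 3, there are exactly 3 Jordan blocks for λ = -2.
Step 2 — from the minimal polynomial, the factor (x + 2)^3 tells us the largest block for λ = -2 has size 3.
Step 3 — with total size 5, 3 blocks, and largest block 3, the block sizes (in nonincreasing order) are [3, 1, 1].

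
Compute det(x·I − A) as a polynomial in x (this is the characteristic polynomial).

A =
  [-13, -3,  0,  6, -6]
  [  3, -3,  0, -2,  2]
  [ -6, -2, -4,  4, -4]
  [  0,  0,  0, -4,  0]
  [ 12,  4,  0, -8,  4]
x^5 + 20*x^4 + 160*x^3 + 640*x^2 + 1280*x + 1024

Expanding det(x·I − A) (e.g. by cofactor expansion or by noting that A is similar to its Jordan form J, which has the same characteristic polynomial as A) gives
  χ_A(x) = x^5 + 20*x^4 + 160*x^3 + 640*x^2 + 1280*x + 1024
which factors as (x + 4)^5. The eigenvalues (with algebraic multiplicities) are λ = -4 with multiplicity 5.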